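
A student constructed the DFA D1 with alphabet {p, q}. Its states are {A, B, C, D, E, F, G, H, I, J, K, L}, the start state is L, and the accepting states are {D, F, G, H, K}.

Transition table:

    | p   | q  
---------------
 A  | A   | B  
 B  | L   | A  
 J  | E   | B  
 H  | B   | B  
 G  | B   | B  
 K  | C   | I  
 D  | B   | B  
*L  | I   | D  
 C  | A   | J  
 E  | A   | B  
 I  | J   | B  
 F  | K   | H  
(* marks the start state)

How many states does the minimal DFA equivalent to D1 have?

4

First remove the unreachable states {C,F,G,H,K}; 7 states remain.
Start with accepting vs non-accepting: {D} | {A,B,E,I,J,L}.
Split {A,B,E,I,J,L} by δ(·,q) → {A,B,E,I,J} and {L}.
On input p, block {A,B,E,I,J} splits into {A,E,I,J} and {B}.
The partition is now stable with 4 blocks: {D} | {A,E,I,J} | {L} | {B}.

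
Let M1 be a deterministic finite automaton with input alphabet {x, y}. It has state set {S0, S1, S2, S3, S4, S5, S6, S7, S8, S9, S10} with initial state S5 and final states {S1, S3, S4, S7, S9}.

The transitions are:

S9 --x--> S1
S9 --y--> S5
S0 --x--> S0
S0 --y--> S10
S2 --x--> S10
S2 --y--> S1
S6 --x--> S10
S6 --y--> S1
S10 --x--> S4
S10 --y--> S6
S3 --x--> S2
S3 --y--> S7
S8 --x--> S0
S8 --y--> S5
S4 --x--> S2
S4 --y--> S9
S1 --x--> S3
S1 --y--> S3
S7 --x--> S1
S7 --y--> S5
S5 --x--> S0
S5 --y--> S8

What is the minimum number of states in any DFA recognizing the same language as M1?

All states are reachable from the start state.
P0 = {S1,S3,S4,S7,S9} | {S0,S2,S5,S6,S8,S10}.
Split {S1,S3,S4,S7,S9} by δ(·,x) → {S1,S7,S9} and {S3,S4}.
Split {S1,S7,S9} by δ(·,x) → {S7,S9} and {S1}.
Refine {S0,S2,S5,S6,S8,S10} on symbol x: members go to different blocks, giving {S0,S2,S5,S6,S8} and {S10}.
Split {S0,S2,S5,S6,S8} by δ(·,x) → {S0,S5,S8} and {S2,S6}.
Split {S0,S5,S8} by δ(·,y) → {S5,S8} and {S0}.
No further refinement is possible. Final partition (7 blocks): {S7,S9} | {S5,S8} | {S3,S4} | {S1} | {S10} | {S2,S6} | {S0}.

7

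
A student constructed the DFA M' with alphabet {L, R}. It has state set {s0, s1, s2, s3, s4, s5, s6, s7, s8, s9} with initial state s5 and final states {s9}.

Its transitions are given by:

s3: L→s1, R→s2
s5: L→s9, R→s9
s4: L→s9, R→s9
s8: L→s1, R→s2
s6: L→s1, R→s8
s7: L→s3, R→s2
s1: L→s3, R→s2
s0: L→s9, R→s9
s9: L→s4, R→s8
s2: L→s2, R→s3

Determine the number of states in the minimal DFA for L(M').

3

States {s0,s6,s7} cannot be reached from the start state, so discard them.
Start with accepting vs non-accepting: {s9} | {s1,s2,s3,s4,s5,s8}.
On input L, block {s1,s2,s3,s4,s5,s8} splits into {s1,s2,s3,s8} and {s4,s5}.
The partition is now stable with 3 blocks: {s9} | {s1,s2,s3,s8} | {s4,s5}.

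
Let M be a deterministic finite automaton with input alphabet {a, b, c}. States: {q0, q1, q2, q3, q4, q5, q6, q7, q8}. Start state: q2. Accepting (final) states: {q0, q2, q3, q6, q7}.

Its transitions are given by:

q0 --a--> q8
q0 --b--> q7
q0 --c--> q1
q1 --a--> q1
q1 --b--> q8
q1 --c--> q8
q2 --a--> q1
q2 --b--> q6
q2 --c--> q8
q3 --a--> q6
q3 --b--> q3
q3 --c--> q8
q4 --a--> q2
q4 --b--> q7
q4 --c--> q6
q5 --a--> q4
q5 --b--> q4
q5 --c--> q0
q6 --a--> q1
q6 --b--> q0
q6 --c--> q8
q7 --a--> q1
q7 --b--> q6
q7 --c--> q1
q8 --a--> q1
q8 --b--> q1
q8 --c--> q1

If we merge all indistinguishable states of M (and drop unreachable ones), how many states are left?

2

Reachable states from the start: {q0,q1,q2,q6,q7,q8}. Unreachable: {q3,q4,q5} — drop them.
Start with accepting vs non-accepting: {q0,q2,q6,q7} | {q1,q8}.
The partition is now stable with 2 blocks: {q0,q2,q6,q7} | {q1,q8}.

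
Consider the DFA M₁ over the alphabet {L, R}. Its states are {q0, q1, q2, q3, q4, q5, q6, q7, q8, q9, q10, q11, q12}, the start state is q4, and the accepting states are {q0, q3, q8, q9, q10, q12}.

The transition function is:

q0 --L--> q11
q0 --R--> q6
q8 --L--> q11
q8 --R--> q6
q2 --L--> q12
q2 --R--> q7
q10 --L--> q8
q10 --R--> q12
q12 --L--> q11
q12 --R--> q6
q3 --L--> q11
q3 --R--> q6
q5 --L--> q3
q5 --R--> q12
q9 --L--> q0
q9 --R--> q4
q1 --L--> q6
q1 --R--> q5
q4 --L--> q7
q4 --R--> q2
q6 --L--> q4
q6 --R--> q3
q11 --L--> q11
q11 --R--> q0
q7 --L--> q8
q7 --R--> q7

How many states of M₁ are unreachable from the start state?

No path from q4 leads to q1, q5, q9, q10; the other 9 states are all reachable.

4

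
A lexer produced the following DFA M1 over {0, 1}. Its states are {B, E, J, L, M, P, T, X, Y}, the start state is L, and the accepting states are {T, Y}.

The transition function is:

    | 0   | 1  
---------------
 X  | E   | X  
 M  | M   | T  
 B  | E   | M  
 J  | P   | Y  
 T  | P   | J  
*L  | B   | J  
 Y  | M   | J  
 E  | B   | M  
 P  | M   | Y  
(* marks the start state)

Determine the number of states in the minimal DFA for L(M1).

3

States {X} cannot be reached from the start state, so discard them.
P0 = {T,Y} | {B,E,J,L,M,P}.
On input 1, block {B,E,J,L,M,P} splits into {J,M,P} and {B,E,L}.
Stable partition: {T,Y} | {J,M,P} | {B,E,L} — 3 equivalence classes.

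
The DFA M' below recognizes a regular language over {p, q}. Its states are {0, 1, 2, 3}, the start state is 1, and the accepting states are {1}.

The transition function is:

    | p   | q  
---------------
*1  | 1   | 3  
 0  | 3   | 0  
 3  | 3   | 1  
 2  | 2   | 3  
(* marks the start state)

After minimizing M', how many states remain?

2

First remove the unreachable states {0,2}; 2 states remain.
Initial partition by acceptance: {1} | {3}.
Stable partition: {1} | {3} — 2 equivalence classes.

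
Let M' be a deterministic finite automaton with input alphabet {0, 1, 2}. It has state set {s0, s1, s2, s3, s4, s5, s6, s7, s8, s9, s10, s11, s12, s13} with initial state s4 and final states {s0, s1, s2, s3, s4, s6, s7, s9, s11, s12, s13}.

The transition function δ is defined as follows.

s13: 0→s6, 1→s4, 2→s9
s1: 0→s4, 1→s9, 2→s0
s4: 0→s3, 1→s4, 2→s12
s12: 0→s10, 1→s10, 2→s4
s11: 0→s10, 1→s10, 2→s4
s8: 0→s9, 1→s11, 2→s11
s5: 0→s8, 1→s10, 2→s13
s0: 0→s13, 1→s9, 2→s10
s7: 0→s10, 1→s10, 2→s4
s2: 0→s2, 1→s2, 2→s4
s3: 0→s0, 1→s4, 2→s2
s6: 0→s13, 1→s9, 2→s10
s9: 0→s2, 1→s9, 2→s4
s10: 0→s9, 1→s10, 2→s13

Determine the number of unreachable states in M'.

5

No path from s4 leads to s1, s5, s7, s8, s11; the other 9 states are all reachable.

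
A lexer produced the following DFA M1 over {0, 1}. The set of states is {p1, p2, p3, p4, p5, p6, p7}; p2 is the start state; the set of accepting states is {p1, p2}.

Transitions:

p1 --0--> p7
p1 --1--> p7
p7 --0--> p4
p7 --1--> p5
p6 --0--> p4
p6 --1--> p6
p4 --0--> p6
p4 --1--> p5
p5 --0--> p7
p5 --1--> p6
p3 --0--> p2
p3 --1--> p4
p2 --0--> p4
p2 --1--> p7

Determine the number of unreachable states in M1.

BFS from p2 reaches {p2, p4, p5, p6, p7}; the 2 state(s) p1, p3 are never visited.

2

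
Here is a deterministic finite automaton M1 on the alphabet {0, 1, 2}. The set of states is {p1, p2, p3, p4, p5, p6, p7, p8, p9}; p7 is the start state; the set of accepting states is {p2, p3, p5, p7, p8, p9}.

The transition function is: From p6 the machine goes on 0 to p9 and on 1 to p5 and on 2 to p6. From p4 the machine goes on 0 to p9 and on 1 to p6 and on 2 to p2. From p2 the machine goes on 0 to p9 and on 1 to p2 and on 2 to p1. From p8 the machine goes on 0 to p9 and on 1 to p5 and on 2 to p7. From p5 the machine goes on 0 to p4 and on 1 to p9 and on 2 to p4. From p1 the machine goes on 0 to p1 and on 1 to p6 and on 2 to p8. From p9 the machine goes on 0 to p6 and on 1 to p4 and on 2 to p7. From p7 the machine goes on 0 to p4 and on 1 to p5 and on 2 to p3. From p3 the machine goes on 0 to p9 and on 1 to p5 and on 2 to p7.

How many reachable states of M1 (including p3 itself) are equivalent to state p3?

2

All states are reachable from the start state.
Start with accepting vs non-accepting: {p2,p3,p5,p7,p8,p9} | {p1,p4,p6}.
Split {p2,p3,p5,p7,p8,p9} by δ(·,0) → {p2,p3,p8} and {p5,p7,p9}.
Refine {p2,p3,p8} on symbol 1: members go to different blocks, giving {p3,p8} and {p2}.
Refine {p1,p4,p6} on symbol 0: members go to different blocks, giving {p4,p6} and {p1}.
Refine {p4,p6} on symbol 1: members go to different blocks, giving {p4} and {p6}.
Split {p5,p7,p9} by δ(·,0) → {p5,p7} and {p9}.
Split {p5,p7} by δ(·,1) → {p5} and {p7}.
The partition is now stable with 8 blocks: {p3,p8} | {p4} | {p5} | {p2} | {p1} | {p6} | {p9} | {p7}.
State p3 belongs to the block {p3,p8}, which has 2 states.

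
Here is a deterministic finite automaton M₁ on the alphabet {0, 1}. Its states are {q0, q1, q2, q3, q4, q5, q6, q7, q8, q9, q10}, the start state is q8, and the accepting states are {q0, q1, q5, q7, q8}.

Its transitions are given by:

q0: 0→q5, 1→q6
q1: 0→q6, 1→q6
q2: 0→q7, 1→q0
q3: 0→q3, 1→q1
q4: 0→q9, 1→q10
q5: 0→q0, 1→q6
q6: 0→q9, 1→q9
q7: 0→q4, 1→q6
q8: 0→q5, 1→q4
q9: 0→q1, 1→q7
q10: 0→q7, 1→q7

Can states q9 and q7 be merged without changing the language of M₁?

No

States {q2,q3} cannot be reached from the start state, so discard them.
Start with accepting vs non-accepting: {q0,q1,q5,q7,q8} | {q4,q6,q9,q10}.
On input 0, block {q0,q1,q5,q7,q8} splits into {q0,q5,q8} and {q1,q7}.
On input 0, block {q4,q6,q9,q10} splits into {q4,q6} and {q9,q10}.
The partition is now stable with 4 blocks: {q0,q5,q8} | {q4,q6} | {q1,q7} | {q9,q10}.
q9 and q7 end up in different blocks, so they are distinguishable. For instance, the string 'ε' is accepted from only q7.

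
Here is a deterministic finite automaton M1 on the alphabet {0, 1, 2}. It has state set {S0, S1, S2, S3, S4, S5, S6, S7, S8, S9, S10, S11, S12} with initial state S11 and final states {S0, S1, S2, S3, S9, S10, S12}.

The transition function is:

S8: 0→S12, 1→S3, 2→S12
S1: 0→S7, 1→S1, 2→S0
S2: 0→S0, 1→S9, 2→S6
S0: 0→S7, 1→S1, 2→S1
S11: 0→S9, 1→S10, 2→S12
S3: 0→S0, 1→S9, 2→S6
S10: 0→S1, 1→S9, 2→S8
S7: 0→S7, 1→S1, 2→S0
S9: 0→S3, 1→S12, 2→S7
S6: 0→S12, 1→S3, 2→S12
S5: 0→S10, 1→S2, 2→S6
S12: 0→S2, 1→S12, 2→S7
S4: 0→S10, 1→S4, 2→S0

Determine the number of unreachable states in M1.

2

No path from S11 leads to S4, S5; the other 11 states are all reachable.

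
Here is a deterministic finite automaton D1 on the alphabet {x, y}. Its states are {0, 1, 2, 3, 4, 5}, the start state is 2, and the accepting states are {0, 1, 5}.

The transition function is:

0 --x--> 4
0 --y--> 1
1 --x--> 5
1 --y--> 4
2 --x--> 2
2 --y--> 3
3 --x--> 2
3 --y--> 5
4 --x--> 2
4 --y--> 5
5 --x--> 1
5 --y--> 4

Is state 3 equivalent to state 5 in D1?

States {0} cannot be reached from the start state, so discard them.
Start with accepting vs non-accepting: {1,5} | {2,3,4}.
On input y, block {2,3,4} splits into {3,4} and {2}.
The partition is now stable with 3 blocks: {1,5} | {3,4} | {2}.
3 and 5 end up in different blocks, so they are distinguishable. For instance, the string 'ε' is accepted from only 5.

No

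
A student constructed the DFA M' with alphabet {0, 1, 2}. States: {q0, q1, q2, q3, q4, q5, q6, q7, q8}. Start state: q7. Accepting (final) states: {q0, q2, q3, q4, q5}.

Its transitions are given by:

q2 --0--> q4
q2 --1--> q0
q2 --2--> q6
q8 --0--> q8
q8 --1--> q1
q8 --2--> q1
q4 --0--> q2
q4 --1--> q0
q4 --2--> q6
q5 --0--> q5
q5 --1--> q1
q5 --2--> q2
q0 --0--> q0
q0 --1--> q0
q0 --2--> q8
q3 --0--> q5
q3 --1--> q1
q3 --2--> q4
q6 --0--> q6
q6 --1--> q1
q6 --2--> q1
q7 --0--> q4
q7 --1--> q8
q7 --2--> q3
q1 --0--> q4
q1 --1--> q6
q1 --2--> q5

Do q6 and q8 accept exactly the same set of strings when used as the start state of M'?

Yes

Initial partition by acceptance: {q0,q2,q3,q4,q5} | {q1,q6,q7,q8}.
Refine {q0,q2,q3,q4,q5} on symbol 1: members go to different blocks, giving {q0,q2,q4} and {q3,q5}.
On input 0, block {q1,q6,q7,q8} splits into {q1,q7} and {q6,q8}.
The partition is now stable with 4 blocks: {q0,q2,q4} | {q1,q7} | {q3,q5} | {q6,q8}.
q6 and q8 lie in the same block of the stable partition, so they are equivalent — no string distinguishes them.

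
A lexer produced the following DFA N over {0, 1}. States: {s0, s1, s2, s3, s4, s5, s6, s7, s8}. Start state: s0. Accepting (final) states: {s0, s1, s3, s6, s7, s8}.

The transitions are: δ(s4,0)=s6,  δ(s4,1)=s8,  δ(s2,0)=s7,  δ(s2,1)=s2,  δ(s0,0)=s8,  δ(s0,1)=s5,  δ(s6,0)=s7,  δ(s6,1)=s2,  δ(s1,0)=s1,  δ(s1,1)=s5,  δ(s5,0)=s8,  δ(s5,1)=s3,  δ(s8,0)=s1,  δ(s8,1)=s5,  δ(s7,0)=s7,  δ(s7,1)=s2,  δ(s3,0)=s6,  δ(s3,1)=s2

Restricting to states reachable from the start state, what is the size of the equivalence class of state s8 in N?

3

Reachable states from the start: {s0,s1,s2,s3,s5,s6,s7,s8}. Unreachable: {s4} — drop them.
Start with accepting vs non-accepting: {s0,s1,s3,s6,s7,s8} | {s2,s5}.
Split {s2,s5} by δ(·,1) → {s2} and {s5}.
Split {s0,s1,s3,s6,s7,s8} by δ(·,1) → {s0,s1,s8} and {s3,s6,s7}.
Stable partition: {s0,s1,s8} | {s2} | {s5} | {s3,s6,s7} — 4 equivalence classes.
The equivalence class containing s8 is {s0,s1,s8}, of size 3.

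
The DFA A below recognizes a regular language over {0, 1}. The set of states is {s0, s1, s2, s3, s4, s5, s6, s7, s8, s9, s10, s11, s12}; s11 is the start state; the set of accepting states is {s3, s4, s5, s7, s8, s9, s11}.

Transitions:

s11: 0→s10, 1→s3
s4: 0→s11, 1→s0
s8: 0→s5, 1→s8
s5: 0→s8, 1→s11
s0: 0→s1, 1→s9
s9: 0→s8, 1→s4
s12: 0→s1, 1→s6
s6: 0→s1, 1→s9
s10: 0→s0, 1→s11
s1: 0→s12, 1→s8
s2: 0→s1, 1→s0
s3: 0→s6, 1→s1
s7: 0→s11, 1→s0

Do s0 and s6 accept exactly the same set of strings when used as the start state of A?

States {s2,s7} cannot be reached from the start state, so discard them.
Start with accepting vs non-accepting: {s3,s4,s5,s8,s9,s11} | {s0,s1,s6,s10,s12}.
On input 0, block {s3,s4,s5,s8,s9,s11} splits into {s4,s5,s8,s9} and {s3,s11}.
On input 0, block {s4,s5,s8,s9} splits into {s5,s8,s9} and {s4}.
Refine {s5,s8,s9} on symbol 1: members go to different blocks, giving {s5} and {s8} and {s9}.
Split {s0,s1,s6,s10,s12} by δ(·,1) → {s0,s6} and {s1} and {s10} and {s12}.
Refine {s3,s11} on symbol 0: members go to different blocks, giving {s3} and {s11}.
No further refinement is possible. Final partition (10 blocks): {s5} | {s0,s6} | {s3} | {s4} | {s8} | {s9} | {s1} | {s10} | {s12} | {s11}.
s0 and s6 lie in the same block of the stable partition, so they are equivalent — no string distinguishes them.

Yes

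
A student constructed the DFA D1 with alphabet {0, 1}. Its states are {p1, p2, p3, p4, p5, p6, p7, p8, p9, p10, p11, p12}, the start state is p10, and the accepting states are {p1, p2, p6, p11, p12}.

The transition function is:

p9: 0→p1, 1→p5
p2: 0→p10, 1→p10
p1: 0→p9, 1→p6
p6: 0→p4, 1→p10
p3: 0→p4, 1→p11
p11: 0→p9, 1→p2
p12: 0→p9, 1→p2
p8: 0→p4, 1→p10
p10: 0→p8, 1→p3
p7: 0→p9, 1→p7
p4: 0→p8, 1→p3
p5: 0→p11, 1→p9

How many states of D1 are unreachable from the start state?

No path from p10 leads to p7, p12; the other 10 states are all reachable.

2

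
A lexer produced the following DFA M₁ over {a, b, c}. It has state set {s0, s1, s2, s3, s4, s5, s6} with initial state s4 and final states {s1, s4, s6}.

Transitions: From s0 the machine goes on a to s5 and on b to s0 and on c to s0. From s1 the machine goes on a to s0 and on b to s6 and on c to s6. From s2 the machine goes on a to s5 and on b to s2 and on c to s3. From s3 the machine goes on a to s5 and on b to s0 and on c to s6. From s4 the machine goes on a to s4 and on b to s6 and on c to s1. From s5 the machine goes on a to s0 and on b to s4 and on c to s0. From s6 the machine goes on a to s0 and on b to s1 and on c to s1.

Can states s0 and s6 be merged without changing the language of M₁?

First remove the unreachable states {s2,s3}; 5 states remain.
Start with accepting vs non-accepting: {s1,s4,s6} | {s0,s5}.
Split {s1,s4,s6} by δ(·,a) → {s1,s6} and {s4}.
Refine {s0,s5} on symbol b: members go to different blocks, giving {s0} and {s5}.
No further refinement is possible. Final partition (4 blocks): {s1,s6} | {s0} | {s4} | {s5}.
s0 and s6 end up in different blocks, so they are distinguishable. For instance, the string 'ε' is accepted from only s6.

No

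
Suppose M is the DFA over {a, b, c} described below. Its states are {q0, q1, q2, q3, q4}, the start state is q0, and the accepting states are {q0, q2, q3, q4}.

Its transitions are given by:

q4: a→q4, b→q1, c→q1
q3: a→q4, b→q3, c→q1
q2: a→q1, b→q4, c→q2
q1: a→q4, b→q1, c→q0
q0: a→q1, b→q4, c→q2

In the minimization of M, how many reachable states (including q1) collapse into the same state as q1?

1

States {q3} cannot be reached from the start state, so discard them.
Start with accepting vs non-accepting: {q0,q2,q4} | {q1}.
Split {q0,q2,q4} by δ(·,a) → {q0,q2} and {q4}.
No further refinement is possible. Final partition (3 blocks): {q0,q2} | {q1} | {q4}.
The equivalence class containing q1 is {q1}, of size 1.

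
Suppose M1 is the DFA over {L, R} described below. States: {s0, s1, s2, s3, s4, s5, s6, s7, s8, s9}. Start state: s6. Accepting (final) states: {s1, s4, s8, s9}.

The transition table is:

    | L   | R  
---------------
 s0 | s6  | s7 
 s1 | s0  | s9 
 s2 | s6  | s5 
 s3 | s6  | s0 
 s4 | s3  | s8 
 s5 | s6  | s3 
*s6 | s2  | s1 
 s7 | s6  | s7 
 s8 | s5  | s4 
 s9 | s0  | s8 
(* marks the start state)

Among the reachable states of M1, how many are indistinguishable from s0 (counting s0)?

Every state is reachable, so we keep all 10.
P0 = {s1,s4,s8,s9} | {s0,s2,s3,s5,s6,s7}.
On input R, block {s0,s2,s3,s5,s6,s7} splits into {s0,s2,s3,s5,s7} and {s6}.
The partition is now stable with 3 blocks: {s1,s4,s8,s9} | {s0,s2,s3,s5,s7} | {s6}.
The equivalence class containing s0 is {s0,s2,s3,s5,s7}, of size 5.

5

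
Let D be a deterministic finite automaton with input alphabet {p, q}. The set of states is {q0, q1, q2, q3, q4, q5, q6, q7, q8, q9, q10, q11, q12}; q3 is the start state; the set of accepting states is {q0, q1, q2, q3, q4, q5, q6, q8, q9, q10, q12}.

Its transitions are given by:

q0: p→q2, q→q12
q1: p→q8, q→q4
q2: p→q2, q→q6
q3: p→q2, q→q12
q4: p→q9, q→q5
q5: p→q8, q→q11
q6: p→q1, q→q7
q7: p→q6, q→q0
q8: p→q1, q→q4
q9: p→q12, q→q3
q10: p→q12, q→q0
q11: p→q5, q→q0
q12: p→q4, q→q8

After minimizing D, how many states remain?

8

First remove the unreachable states {q10}; 12 states remain.
P0 = {q0,q1,q2,q3,q4,q5,q6,q8,q9,q12} | {q7,q11}.
Split {q0,q1,q2,q3,q4,q5,q6,q8,q9,q12} by δ(·,q) → {q0,q1,q2,q3,q4,q8,q9,q12} and {q5,q6}.
Split {q0,q1,q2,q3,q4,q8,q9,q12} by δ(·,q) → {q0,q1,q3,q8,q9,q12} and {q2,q4}.
Split {q0,q1,q3,q8,q9,q12} by δ(·,p) → {q0,q3,q12} and {q1,q8,q9}.
Refine {q0,q3,q12} on symbol q: members go to different blocks, giving {q0,q3} and {q12}.
Refine {q2,q4} on symbol p: members go to different blocks, giving {q2} and {q4}.
Refine {q1,q8,q9} on symbol p: members go to different blocks, giving {q1,q8} and {q9}.
The partition is now stable with 8 blocks: {q0,q3} | {q7,q11} | {q5,q6} | {q2} | {q1,q8} | {q12} | {q4} | {q9}.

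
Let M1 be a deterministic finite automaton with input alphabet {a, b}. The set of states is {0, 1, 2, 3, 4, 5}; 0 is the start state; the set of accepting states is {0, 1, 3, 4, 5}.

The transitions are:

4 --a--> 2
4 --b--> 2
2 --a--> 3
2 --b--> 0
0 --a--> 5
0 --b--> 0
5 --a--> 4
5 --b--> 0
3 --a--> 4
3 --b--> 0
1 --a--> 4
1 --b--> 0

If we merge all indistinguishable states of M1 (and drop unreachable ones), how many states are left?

4

Reachable states from the start: {0,2,3,4,5}. Unreachable: {1} — drop them.
Start with accepting vs non-accepting: {0,3,4,5} | {2}.
On input a, block {0,3,4,5} splits into {0,3,5} and {4}.
Refine {0,3,5} on symbol a: members go to different blocks, giving {3,5} and {0}.
The partition is now stable with 4 blocks: {3,5} | {2} | {4} | {0}.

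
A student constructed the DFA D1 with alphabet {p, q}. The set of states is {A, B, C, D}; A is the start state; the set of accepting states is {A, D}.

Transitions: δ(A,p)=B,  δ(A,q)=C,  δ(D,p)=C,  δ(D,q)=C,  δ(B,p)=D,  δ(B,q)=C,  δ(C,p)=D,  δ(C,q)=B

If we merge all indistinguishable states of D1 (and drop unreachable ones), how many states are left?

2

P0 = {A,D} | {B,C}.
No further refinement is possible. Final partition (2 blocks): {A,D} | {B,C}.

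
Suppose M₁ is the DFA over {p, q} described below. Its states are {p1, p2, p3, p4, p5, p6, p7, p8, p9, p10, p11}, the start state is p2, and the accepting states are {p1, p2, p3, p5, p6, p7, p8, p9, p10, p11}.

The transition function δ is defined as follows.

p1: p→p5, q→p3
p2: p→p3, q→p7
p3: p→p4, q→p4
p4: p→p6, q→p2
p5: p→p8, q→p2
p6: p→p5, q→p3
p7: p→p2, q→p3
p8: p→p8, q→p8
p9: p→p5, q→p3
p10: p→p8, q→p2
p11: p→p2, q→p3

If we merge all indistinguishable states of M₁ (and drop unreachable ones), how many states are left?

First remove the unreachable states {p1,p9,p10,p11}; 7 states remain.
P0 = {p2,p3,p5,p6,p7,p8} | {p4}.
On input p, block {p2,p3,p5,p6,p7,p8} splits into {p2,p5,p6,p7,p8} and {p3}.
On input p, block {p2,p5,p6,p7,p8} splits into {p5,p6,p7,p8} and {p2}.
Refine {p5,p6,p7,p8} on symbol p: members go to different blocks, giving {p5,p6,p8} and {p7}.
Refine {p5,p6,p8} on symbol q: members go to different blocks, giving {p5} and {p6} and {p8}.
The partition is now stable with 7 blocks: {p5} | {p4} | {p3} | {p2} | {p7} | {p6} | {p8}.

7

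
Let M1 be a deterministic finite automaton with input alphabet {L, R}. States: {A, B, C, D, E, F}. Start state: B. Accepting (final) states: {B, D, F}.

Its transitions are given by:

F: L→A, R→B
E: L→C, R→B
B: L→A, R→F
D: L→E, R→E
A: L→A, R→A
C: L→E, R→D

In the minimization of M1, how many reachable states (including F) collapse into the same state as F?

2

Reachable states from the start: {A,B,F}. Unreachable: {C,D,E} — drop them.
Initial partition by acceptance: {B,F} | {A}.
No further refinement is possible. Final partition (2 blocks): {B,F} | {A}.
The equivalence class containing F is {B,F}, of size 2.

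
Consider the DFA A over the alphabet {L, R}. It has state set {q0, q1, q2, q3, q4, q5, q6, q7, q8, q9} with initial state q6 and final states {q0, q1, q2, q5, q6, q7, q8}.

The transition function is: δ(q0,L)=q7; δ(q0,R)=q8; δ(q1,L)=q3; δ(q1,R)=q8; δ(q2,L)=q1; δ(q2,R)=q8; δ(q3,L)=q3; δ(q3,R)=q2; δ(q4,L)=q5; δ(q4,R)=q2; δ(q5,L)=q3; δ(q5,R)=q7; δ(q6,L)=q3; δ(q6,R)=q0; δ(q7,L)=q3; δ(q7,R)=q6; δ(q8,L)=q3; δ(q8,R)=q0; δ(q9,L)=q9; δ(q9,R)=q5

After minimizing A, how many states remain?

4

States {q4,q5,q9} cannot be reached from the start state, so discard them.
P0 = {q0,q1,q2,q6,q7,q8} | {q3}.
Split {q0,q1,q2,q6,q7,q8} by δ(·,L) → {q1,q6,q7,q8} and {q0,q2}.
On input R, block {q1,q6,q7,q8} splits into {q1,q7} and {q6,q8}.
Stable partition: {q1,q7} | {q3} | {q0,q2} | {q6,q8} — 4 equivalence classes.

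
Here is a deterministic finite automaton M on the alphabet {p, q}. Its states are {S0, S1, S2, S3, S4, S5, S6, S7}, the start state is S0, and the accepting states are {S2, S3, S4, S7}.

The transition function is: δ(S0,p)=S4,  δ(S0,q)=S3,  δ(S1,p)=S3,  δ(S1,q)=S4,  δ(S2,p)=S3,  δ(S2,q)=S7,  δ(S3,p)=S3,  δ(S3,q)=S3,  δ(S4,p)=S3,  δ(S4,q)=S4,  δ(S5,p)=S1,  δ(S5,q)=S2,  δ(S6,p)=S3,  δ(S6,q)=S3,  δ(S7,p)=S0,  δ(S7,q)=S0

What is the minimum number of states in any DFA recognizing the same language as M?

2

Reachable states from the start: {S0,S3,S4}. Unreachable: {S1,S2,S5,S6,S7} — drop them.
Initial partition by acceptance: {S3,S4} | {S0}.
The partition is now stable with 2 blocks: {S3,S4} | {S0}.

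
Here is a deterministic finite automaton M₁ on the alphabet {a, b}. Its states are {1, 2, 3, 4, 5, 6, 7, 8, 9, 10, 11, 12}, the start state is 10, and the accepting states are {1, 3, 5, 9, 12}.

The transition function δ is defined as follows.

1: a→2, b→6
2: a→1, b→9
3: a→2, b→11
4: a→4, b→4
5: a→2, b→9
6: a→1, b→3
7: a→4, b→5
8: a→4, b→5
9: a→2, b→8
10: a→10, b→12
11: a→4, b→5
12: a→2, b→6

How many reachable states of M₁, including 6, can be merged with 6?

First remove the unreachable states {7}; 11 states remain.
Initial partition by acceptance: {1,3,5,9,12} | {2,4,6,8,10,11}.
Split {1,3,5,9,12} by δ(·,b) → {1,3,9,12} and {5}.
On input a, block {2,4,6,8,10,11} splits into {4,8,10,11} and {2,6}.
On input b, block {1,3,9,12} splits into {1,12} and {3,9}.
On input b, block {4,8,10,11} splits into {8,11} and {4} and {10}.
The partition is now stable with 7 blocks: {1,12} | {8,11} | {5} | {2,6} | {3,9} | {4} | {10}.
State 6 belongs to the block {2,6}, which has 2 states.

2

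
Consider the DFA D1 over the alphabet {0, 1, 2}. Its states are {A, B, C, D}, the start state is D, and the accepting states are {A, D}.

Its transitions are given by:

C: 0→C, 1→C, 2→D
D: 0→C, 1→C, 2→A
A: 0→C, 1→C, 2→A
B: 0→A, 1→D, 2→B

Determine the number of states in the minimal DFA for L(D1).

2

States {B} cannot be reached from the start state, so discard them.
Initial partition by acceptance: {A,D} | {C}.
The partition is now stable with 2 blocks: {A,D} | {C}.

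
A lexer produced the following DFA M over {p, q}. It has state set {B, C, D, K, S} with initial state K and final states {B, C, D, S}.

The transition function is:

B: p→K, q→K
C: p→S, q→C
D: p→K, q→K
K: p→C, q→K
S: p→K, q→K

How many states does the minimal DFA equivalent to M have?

First remove the unreachable states {B,D}; 3 states remain.
Start with accepting vs non-accepting: {C,S} | {K}.
Refine {C,S} on symbol p: members go to different blocks, giving {S} and {C}.
Stable partition: {S} | {K} | {C} — 3 equivalence classes.

3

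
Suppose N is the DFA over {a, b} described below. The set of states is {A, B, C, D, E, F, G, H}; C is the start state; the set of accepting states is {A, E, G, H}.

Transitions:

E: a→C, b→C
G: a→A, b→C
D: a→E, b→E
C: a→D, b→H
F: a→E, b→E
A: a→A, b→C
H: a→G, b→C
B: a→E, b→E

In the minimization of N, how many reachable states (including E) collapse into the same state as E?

States {B,F} cannot be reached from the start state, so discard them.
P0 = {A,E,G,H} | {C,D}.
Refine {A,E,G,H} on symbol a: members go to different blocks, giving {A,G,H} and {E}.
On input a, block {C,D} splits into {C} and {D}.
The partition is now stable with 4 blocks: {A,G,H} | {C} | {E} | {D}.
State E belongs to the block {E}, which has 1 states.

1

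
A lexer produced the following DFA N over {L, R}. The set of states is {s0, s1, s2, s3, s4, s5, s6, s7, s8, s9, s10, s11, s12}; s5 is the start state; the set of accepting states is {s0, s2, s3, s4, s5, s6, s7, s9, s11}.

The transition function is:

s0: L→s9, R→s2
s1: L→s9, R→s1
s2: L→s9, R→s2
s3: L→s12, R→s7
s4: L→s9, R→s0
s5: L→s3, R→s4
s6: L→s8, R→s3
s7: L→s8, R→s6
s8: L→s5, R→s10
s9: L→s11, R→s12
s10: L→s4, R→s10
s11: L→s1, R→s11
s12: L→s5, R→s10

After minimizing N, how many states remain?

8

P0 = {s0,s2,s3,s4,s5,s6,s7,s9,s11} | {s1,s8,s10,s12}.
Split {s0,s2,s3,s4,s5,s6,s7,s9,s11} by δ(·,L) → {s0,s2,s4,s5,s9} and {s3,s6,s7,s11}.
Refine {s0,s2,s4,s5,s9} on symbol L: members go to different blocks, giving {s0,s2,s4} and {s5,s9}.
Split {s1,s8,s10,s12} by δ(·,L) → {s1,s8,s12} and {s10}.
Split {s1,s8,s12} by δ(·,R) → {s8,s12} and {s1}.
On input L, block {s3,s6,s7,s11} splits into {s3,s6,s7} and {s11}.
Split {s5,s9} by δ(·,L) → {s5} and {s9}.
Stable partition: {s0,s2,s4} | {s8,s12} | {s3,s6,s7} | {s5} | {s10} | {s1} | {s11} | {s9} — 8 equivalence classes.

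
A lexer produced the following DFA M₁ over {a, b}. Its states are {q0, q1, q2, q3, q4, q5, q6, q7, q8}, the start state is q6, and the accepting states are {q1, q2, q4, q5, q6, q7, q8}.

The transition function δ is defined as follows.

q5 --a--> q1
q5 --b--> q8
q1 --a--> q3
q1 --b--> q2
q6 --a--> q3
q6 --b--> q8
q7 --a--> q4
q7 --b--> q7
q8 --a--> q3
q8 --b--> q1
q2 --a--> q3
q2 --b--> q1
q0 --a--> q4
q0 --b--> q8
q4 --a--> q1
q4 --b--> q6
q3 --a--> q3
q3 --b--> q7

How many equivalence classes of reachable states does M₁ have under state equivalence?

4

Reachable states from the start: {q1,q2,q3,q4,q6,q7,q8}. Unreachable: {q0,q5} — drop them.
Start with accepting vs non-accepting: {q1,q2,q4,q6,q7,q8} | {q3}.
On input a, block {q1,q2,q4,q6,q7,q8} splits into {q1,q2,q6,q8} and {q4,q7}.
Split {q4,q7} by δ(·,a) → {q4} and {q7}.
The partition is now stable with 4 blocks: {q1,q2,q6,q8} | {q3} | {q4} | {q7}.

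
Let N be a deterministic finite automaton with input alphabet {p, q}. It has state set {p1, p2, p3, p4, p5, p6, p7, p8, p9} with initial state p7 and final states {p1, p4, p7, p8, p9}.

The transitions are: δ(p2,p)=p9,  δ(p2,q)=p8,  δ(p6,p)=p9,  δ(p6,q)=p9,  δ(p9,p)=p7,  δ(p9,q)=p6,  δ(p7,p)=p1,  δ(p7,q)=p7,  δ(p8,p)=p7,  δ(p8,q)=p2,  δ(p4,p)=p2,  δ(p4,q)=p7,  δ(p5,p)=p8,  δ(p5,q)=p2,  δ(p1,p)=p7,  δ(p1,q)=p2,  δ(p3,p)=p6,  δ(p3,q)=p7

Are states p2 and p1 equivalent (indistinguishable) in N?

No

States {p3,p4,p5} cannot be reached from the start state, so discard them.
P0 = {p1,p7,p8,p9} | {p2,p6}.
On input q, block {p1,p7,p8,p9} splits into {p1,p8,p9} and {p7}.
No further refinement is possible. Final partition (3 blocks): {p1,p8,p9} | {p2,p6} | {p7}.
p2 and p1 end up in different blocks, so they are distinguishable. For instance, the string 'ε' is accepted from only p1.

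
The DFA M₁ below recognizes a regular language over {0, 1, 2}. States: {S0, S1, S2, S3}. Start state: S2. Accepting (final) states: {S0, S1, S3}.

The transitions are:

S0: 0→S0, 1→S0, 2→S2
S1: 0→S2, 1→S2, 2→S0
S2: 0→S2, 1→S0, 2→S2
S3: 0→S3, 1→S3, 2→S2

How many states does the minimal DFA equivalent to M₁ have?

2

States {S1,S3} cannot be reached from the start state, so discard them.
Initial partition by acceptance: {S0} | {S2}.
No further refinement is possible. Final partition (2 blocks): {S0} | {S2}.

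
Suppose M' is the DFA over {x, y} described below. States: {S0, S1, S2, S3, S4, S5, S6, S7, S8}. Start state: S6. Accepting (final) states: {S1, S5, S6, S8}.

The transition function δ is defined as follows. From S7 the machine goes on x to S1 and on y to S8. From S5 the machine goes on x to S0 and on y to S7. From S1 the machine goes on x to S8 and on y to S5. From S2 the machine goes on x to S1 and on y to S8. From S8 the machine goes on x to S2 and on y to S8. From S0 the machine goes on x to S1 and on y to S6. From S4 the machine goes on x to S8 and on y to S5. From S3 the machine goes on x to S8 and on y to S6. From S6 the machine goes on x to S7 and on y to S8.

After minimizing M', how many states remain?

4

First remove the unreachable states {S3,S4}; 7 states remain.
Initial partition by acceptance: {S1,S5,S6,S8} | {S0,S2,S7}.
Refine {S1,S5,S6,S8} on symbol x: members go to different blocks, giving {S5,S6,S8} and {S1}.
On input y, block {S5,S6,S8} splits into {S6,S8} and {S5}.
Stable partition: {S6,S8} | {S0,S2,S7} | {S1} | {S5} — 4 equivalence classes.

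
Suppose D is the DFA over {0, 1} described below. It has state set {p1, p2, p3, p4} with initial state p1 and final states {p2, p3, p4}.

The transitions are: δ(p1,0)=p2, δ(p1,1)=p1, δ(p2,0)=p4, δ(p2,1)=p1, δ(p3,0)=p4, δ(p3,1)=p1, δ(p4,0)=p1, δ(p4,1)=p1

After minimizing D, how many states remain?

3

States {p3} cannot be reached from the start state, so discard them.
Start with accepting vs non-accepting: {p2,p4} | {p1}.
On input 0, block {p2,p4} splits into {p2} and {p4}.
The partition is now stable with 3 blocks: {p2} | {p1} | {p4}.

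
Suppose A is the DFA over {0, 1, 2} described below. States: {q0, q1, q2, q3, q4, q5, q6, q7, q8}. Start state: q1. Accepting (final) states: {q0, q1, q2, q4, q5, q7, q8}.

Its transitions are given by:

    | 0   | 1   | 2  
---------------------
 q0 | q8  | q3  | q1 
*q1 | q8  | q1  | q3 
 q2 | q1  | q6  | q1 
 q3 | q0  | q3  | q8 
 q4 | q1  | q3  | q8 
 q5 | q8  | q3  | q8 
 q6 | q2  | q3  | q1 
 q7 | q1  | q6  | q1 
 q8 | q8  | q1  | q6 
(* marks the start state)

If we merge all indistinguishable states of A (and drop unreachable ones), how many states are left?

States {q4,q5,q7} cannot be reached from the start state, so discard them.
P0 = {q0,q1,q2,q8} | {q3,q6}.
On input 1, block {q0,q1,q2,q8} splits into {q0,q2} and {q1,q8}.
Stable partition: {q0,q2} | {q3,q6} | {q1,q8} — 3 equivalence classes.

3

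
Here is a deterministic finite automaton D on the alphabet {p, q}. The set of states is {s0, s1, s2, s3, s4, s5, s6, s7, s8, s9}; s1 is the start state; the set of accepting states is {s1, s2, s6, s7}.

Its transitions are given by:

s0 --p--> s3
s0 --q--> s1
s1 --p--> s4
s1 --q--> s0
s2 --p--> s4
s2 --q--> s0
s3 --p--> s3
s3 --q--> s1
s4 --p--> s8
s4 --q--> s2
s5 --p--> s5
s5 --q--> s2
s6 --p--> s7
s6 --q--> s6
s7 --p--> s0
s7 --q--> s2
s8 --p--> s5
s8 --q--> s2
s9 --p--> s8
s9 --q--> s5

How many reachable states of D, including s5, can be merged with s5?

5

Reachable states from the start: {s0,s1,s2,s3,s4,s5,s8}. Unreachable: {s6,s7,s9} — drop them.
Initial partition by acceptance: {s1,s2} | {s0,s3,s4,s5,s8}.
No further refinement is possible. Final partition (2 blocks): {s1,s2} | {s0,s3,s4,s5,s8}.
State s5 belongs to the block {s0,s3,s4,s5,s8}, which has 5 states.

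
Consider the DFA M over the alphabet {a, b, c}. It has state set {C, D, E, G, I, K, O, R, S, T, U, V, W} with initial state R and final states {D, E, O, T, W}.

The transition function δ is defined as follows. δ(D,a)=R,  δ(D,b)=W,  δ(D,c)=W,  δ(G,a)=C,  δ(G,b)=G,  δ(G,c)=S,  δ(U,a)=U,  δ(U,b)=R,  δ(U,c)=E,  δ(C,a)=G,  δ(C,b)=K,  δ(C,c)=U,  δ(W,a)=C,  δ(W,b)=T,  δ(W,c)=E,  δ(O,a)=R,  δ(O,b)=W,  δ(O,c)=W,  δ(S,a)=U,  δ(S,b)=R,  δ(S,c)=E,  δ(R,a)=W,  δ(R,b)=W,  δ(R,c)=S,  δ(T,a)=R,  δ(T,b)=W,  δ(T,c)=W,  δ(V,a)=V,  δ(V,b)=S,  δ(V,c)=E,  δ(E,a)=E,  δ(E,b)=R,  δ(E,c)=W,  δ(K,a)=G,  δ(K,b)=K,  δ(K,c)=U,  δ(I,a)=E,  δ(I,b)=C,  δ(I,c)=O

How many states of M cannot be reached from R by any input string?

BFS from R reaches {C, E, G, K, R, S, T, U, W}; the 4 state(s) D, I, O, V are never visited.

4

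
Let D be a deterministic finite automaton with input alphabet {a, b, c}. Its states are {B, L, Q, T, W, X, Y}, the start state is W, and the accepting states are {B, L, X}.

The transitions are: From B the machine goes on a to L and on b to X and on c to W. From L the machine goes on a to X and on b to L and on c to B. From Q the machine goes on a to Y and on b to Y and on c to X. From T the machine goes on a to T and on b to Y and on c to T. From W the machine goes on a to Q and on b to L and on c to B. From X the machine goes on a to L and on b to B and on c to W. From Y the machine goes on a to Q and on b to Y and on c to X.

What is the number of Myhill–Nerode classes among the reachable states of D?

States {T} cannot be reached from the start state, so discard them.
P0 = {B,L,X} | {Q,W,Y}.
Refine {B,L,X} on symbol c: members go to different blocks, giving {B,X} and {L}.
Split {Q,W,Y} by δ(·,b) → {Q,Y} and {W}.
Stable partition: {B,X} | {Q,Y} | {L} | {W} — 4 equivalence classes.

4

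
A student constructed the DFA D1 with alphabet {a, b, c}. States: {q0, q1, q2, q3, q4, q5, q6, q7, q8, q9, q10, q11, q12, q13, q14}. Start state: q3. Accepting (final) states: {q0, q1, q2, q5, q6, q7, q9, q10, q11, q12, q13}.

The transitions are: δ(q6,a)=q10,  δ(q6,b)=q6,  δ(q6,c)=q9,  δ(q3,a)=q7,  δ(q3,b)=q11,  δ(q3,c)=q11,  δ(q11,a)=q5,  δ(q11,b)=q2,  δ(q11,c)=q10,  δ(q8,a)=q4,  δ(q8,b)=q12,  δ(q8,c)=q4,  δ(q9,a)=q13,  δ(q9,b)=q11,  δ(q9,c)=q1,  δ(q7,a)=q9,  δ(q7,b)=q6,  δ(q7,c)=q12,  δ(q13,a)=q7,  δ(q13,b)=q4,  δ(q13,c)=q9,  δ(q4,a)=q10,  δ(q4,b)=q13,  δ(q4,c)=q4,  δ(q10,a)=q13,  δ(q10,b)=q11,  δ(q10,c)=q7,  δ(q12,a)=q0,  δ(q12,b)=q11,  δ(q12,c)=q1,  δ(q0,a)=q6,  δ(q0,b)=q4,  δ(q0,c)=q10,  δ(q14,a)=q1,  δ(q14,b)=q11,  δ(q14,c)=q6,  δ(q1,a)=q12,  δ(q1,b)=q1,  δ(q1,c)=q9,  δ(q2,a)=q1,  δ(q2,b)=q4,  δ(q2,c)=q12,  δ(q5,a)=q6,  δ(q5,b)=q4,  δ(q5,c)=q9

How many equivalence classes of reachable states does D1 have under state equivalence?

6

First remove the unreachable states {q8,q14}; 13 states remain.
Initial partition by acceptance: {q0,q1,q2,q5,q6,q7,q9,q10,q11,q12,q13} | {q3,q4}.
Refine {q0,q1,q2,q5,q6,q7,q9,q10,q11,q12,q13} on symbol b: members go to different blocks, giving {q1,q6,q7,q9,q10,q11,q12} and {q0,q2,q5,q13}.
Refine {q1,q6,q7,q9,q10,q11,q12} on symbol a: members go to different blocks, giving {q9,q10,q11,q12} and {q1,q6,q7}.
On input b, block {q9,q10,q11,q12} splits into {q9,q10,q12} and {q11}.
Refine {q3,q4} on symbol a: members go to different blocks, giving {q3} and {q4}.
No further refinement is possible. Final partition (6 blocks): {q9,q10,q12} | {q3} | {q0,q2,q5,q13} | {q1,q6,q7} | {q11} | {q4}.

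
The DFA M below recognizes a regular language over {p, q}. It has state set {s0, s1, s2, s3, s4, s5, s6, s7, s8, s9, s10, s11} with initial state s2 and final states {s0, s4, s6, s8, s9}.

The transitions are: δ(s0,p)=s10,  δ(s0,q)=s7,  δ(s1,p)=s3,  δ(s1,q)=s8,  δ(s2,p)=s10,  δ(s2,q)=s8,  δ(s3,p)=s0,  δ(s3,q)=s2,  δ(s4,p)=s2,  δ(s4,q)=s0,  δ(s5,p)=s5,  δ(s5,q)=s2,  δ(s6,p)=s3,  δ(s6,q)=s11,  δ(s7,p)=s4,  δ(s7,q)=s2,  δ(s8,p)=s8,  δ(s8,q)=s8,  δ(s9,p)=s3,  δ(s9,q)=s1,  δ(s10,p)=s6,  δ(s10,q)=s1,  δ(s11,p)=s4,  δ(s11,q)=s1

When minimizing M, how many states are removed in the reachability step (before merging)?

BFS from s2 reaches {s0, s1, s2, s3, s4, s6, s7, s8, s10, s11}; the 2 state(s) s5, s9 are never visited.

2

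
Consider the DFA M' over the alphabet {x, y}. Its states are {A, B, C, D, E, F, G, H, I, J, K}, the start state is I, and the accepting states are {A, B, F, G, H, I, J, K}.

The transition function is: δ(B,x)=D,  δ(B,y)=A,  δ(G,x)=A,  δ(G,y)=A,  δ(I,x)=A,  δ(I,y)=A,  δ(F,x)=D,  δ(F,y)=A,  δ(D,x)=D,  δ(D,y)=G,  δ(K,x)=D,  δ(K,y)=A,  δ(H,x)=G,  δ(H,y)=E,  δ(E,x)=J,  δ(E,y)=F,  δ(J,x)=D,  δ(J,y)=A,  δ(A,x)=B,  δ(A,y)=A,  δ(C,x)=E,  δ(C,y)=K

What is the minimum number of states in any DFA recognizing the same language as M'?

4

States {C,E,F,H,J,K} cannot be reached from the start state, so discard them.
Start with accepting vs non-accepting: {A,B,G,I} | {D}.
Split {A,B,G,I} by δ(·,x) → {A,G,I} and {B}.
Split {A,G,I} by δ(·,x) → {G,I} and {A}.
The partition is now stable with 4 blocks: {G,I} | {D} | {B} | {A}.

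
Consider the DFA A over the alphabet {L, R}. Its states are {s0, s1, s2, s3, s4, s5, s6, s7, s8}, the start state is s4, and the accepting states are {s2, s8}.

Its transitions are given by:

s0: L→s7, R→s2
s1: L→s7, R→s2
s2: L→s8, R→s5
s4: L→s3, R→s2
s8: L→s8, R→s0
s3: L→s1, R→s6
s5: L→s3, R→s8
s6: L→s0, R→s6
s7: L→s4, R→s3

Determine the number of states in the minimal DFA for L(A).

All states are reachable from the start state.
P0 = {s2,s8} | {s0,s1,s3,s4,s5,s6,s7}.
Split {s0,s1,s3,s4,s5,s6,s7} by δ(·,R) → {s0,s1,s4,s5} and {s3,s6,s7}.
Stable partition: {s2,s8} | {s0,s1,s4,s5} | {s3,s6,s7} — 3 equivalence classes.

3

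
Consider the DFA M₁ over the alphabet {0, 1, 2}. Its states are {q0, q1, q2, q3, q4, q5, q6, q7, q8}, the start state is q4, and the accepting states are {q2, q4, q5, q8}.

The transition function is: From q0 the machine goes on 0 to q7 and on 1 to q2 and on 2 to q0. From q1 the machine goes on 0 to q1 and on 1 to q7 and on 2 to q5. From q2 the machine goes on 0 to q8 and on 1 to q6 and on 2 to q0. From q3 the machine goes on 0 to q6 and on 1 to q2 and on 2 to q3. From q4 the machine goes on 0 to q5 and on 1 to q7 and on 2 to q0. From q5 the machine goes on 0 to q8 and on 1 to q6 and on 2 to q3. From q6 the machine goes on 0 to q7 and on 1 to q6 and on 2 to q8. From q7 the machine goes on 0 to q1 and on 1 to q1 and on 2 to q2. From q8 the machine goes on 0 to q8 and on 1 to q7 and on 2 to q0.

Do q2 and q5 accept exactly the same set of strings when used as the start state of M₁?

Initial partition by acceptance: {q2,q4,q5,q8} | {q0,q1,q3,q6,q7}.
Split {q0,q1,q3,q6,q7} by δ(·,1) → {q1,q6,q7} and {q0,q3}.
The partition is now stable with 3 blocks: {q2,q4,q5,q8} | {q1,q6,q7} | {q0,q3}.
q2 and q5 lie in the same block of the stable partition, so they are equivalent — no string distinguishes them.

Yes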